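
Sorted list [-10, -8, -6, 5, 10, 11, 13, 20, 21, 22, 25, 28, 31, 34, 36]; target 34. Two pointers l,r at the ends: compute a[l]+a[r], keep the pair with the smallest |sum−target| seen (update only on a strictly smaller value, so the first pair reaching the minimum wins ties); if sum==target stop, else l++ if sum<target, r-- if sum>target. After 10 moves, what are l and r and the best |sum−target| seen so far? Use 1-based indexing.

[1,15] -10+36=26 d=8 * → l++
[2,15] -8+36=28 d=6 * → l++
[3,15] -6+36=30 d=4 * → l++
[4,15] 5+36=41 d=7 → r--
[4,14] 5+34=39 d=5 → r--
[4,13] 5+31=36 d=2 * → r--
[4,12] 5+28=33 d=1 * → l++
[5,12] 10+28=38 d=4 → r--
[5,11] 10+25=35 d=1 → r--
[5,10] 10+22=32 d=2 → l++

l=6, r=10, best |Δ|=1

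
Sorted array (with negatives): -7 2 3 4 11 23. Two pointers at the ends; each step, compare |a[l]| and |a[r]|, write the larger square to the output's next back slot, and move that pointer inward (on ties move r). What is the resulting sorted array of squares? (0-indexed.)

[0,5] |-7|<=|23| out[5]=529 → r--
[0,4] |-7|<=|11| out[4]=121 → r--
[0,3] |-7|>|4| out[3]=49 → l++
[1,3] |2|<=|4| out[2]=16 → r--
[1,2] |2|<=|3| out[1]=9 → r--
[1,1] |2|<=|2| out[0]=4 → r--

[4, 9, 16, 49, 121, 529]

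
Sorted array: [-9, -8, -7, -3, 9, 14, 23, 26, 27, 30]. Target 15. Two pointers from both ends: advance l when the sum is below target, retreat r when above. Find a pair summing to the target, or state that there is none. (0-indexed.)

(-8, 23)

[0,9] -9+30=21 >15 → r--
[0,8] -9+27=18 >15 → r--
[0,7] -9+26=17 >15 → r--
[0,6] -9+23=14 <15 → l++
[1,6] -8+23=15 → found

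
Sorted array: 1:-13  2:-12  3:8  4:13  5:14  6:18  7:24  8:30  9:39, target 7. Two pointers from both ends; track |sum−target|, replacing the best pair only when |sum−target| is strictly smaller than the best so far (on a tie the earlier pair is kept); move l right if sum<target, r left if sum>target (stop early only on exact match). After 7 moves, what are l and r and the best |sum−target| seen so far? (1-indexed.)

l=3, r=4, best |Δ|=1

l=1 r=9: -13+39=26 d=19 *, r--
l=1 r=8: -13+30=17 d=10 *, r--
l=1 r=7: -13+24=11 d=4 *, r--
l=1 r=6: -13+18=5 d=2 *, l++
l=2 r=6: -12+18=6 d=1 *, l++
l=3 r=6: 8+18=26 d=19, r--
l=3 r=5: 8+14=22 d=15, r--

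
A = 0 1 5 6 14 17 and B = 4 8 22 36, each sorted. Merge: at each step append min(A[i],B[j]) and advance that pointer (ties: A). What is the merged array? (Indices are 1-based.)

[0, 1, 4, 5, 6, 8, 14, 17, 22, 36]

[i=1,j=1] A[i]=0<=B[j]=4 take 0 → i++
[i=2,j=1] A[i]=1<=B[j]=4 take 1 → i++
[i=3,j=1] A[i]=5>B[j]=4 take 4 → j++
[i=3,j=2] A[i]=5<=B[j]=8 take 5 → i++
[i=4,j=2] A[i]=6<=B[j]=8 take 6 → i++
[i=5,j=2] A[i]=14>B[j]=8 take 8 → j++
[i=5,j=3] A[i]=14<=B[j]=22 take 14 → i++
[i=6,j=3] A[i]=17<=B[j]=22 take 17 → i++
[i=7,j=3] A done, take B[j]=22 → j++
[i=7,j=4] A done, take B[j]=36 → j++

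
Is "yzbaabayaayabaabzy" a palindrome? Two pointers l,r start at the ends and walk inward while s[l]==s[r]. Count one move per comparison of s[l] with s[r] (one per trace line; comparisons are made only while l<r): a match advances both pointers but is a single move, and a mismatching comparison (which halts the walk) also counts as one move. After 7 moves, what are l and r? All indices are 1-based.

l=1 r=18: 'y'=='y', l++,r--
l=2 r=17: 'z'=='z', l++,r--
l=3 r=16: 'b'=='b', l++,r--
l=4 r=15: 'a'=='a', l++,r--
l=5 r=14: 'a'=='a', l++,r--
l=6 r=13: 'b'=='b', l++,r--
l=7 r=12: 'a'=='a', l++,r--

l=8, r=11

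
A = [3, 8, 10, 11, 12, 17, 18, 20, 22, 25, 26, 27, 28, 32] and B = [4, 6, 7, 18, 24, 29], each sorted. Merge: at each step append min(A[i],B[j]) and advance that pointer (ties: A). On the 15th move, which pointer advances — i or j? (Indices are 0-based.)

i

[i=0,j=0] A[i]=3<=B[j]=4 take 3 → i++
[i=1,j=0] A[i]=8>B[j]=4 take 4 → j++
[i=1,j=1] A[i]=8>B[j]=6 take 6 → j++
[i=1,j=2] A[i]=8>B[j]=7 take 7 → j++
[i=1,j=3] A[i]=8<=B[j]=18 take 8 → i++
[i=2,j=3] A[i]=10<=B[j]=18 take 10 → i++
[i=3,j=3] A[i]=11<=B[j]=18 take 11 → i++
[i=4,j=3] A[i]=12<=B[j]=18 take 12 → i++
[i=5,j=3] A[i]=17<=B[j]=18 take 17 → i++
[i=6,j=3] A[i]=18<=B[j]=18 take 18 → i++
[i=7,j=3] A[i]=20>B[j]=18 take 18 → j++
[i=7,j=4] A[i]=20<=B[j]=24 take 20 → i++
[i=8,j=4] A[i]=22<=B[j]=24 take 22 → i++
[i=9,j=4] A[i]=25>B[j]=24 take 24 → j++
[i=9,j=5] A[i]=25<=B[j]=29 take 25 → i++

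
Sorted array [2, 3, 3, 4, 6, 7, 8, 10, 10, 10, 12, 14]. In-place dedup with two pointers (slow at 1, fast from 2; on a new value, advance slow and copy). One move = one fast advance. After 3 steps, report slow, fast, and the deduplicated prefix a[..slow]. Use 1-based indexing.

slow=3, fast=5, prefix=[2, 3, 4]

(s=1,f=2) a[fast]=3≠a[slow]=2 write a[2]=3 → slow++,fast++
(s=2,f=3) a[fast]=3=a[slow] dup → fast++
(s=2,f=4) a[fast]=4≠a[slow]=3 write a[3]=4 → slow++,fast++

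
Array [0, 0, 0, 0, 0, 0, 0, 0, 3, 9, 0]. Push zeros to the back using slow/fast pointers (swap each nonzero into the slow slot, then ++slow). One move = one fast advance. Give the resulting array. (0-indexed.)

[3, 9, 0, 0, 0, 0, 0, 0, 0, 0, 0]

slow=0 fast=0: a[fast]=0, fast++
slow=0 fast=1: a[fast]=0, fast++
slow=0 fast=2: a[fast]=0, fast++
slow=0 fast=3: a[fast]=0, fast++
slow=0 fast=4: a[fast]=0, fast++
slow=0 fast=5: a[fast]=0, fast++
slow=0 fast=6: a[fast]=0, fast++
slow=0 fast=7: a[fast]=0, fast++
slow=0 fast=8: a[fast]=3≠0 swap→a[0]=3, slow++,fast++
slow=1 fast=9: a[fast]=9≠0 swap→a[1]=9, slow++,fast++
slow=2 fast=10: a[fast]=0, fast++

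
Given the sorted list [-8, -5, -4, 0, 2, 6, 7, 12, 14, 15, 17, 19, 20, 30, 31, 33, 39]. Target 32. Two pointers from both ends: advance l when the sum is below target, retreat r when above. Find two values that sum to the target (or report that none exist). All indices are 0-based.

(2, 30)

l=0 r=16: -8+39=31 <32, l++
l=1 r=16: -5+39=34 >32, r--
l=1 r=15: -5+33=28 <32, l++
l=2 r=15: -4+33=29 <32, l++
l=3 r=15: 0+33=33 >32, r--
l=3 r=14: 0+31=31 <32, l++
l=4 r=14: 2+31=33 >32, r--
l=4 r=13: 2+30=32, found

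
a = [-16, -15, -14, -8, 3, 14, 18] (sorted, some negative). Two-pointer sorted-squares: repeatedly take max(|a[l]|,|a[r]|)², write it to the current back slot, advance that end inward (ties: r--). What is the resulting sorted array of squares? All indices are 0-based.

l=0 r=6: |-16|<=|18| out[6]=324, r--
l=0 r=5: |-16|>|14| out[5]=256, l++
l=1 r=5: |-15|>|14| out[4]=225, l++
l=2 r=5: |-14|<=|14| out[3]=196, r--
l=2 r=4: |-14|>|3| out[2]=196, l++
l=3 r=4: |-8|>|3| out[1]=64, l++
l=4 r=4: |3|<=|3| out[0]=9, r--

[9, 64, 196, 196, 225, 256, 324]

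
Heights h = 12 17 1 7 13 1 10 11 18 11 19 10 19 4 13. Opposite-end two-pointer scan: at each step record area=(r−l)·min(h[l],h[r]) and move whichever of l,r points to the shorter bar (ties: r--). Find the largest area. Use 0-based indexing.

max area = 187

[0,14] min(12,13)*14=168 best=168 * → l++
[1,14] min(17,13)*13=169 best=169 * → r--
[1,13] min(17,4)*12=48 best=169 → r--
[1,12] min(17,19)*11=187 best=187 * → l++
[2,12] min(1,19)*10=10 best=187 → l++
[3,12] min(7,19)*9=63 best=187 → l++
[4,12] min(13,19)*8=104 best=187 → l++
[5,12] min(1,19)*7=7 best=187 → l++
[6,12] min(10,19)*6=60 best=187 → l++
[7,12] min(11,19)*5=55 best=187 → l++
[8,12] min(18,19)*4=72 best=187 → l++
[9,12] min(11,19)*3=33 best=187 → l++
[10,12] min(19,19)*2=38 best=187 → r--
[10,11] min(19,10)*1=10 best=187 → r--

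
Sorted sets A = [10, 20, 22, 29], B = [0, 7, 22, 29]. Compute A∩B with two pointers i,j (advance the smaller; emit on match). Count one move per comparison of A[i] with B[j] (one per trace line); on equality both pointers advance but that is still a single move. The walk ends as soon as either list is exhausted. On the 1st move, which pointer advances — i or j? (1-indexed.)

j

i=1 j=1: 10>0, j++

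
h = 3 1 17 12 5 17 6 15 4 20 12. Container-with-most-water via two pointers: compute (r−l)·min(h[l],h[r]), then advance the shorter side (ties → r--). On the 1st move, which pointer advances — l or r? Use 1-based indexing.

l

[1,11] min(3,12)*10=30 best=30 * → l++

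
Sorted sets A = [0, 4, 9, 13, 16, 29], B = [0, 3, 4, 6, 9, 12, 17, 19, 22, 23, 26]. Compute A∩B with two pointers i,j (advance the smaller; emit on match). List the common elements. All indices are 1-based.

i=1 j=1: 0==0 emit, i++,j++
i=2 j=2: 4>3, j++
i=2 j=3: 4==4 emit, i++,j++
i=3 j=4: 9>6, j++
i=3 j=5: 9==9 emit, i++,j++
i=4 j=6: 13>12, j++
i=4 j=7: 13<17, i++
i=5 j=7: 16<17, i++
i=6 j=7: 29>17, j++
i=6 j=8: 29>19, j++
i=6 j=9: 29>22, j++
i=6 j=10: 29>23, j++
i=6 j=11: 29>26, j++

intersection = [0, 4, 9]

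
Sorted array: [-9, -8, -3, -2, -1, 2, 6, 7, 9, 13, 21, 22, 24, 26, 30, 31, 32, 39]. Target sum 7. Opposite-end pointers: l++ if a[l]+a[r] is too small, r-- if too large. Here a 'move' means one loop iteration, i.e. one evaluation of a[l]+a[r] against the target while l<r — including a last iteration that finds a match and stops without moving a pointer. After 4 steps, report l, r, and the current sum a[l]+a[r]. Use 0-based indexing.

l=0, r=13, sum=17

l=0 r=17: -9+39=30 >7, r--
l=0 r=16: -9+32=23 >7, r--
l=0 r=15: -9+31=22 >7, r--
l=0 r=14: -9+30=21 >7, r--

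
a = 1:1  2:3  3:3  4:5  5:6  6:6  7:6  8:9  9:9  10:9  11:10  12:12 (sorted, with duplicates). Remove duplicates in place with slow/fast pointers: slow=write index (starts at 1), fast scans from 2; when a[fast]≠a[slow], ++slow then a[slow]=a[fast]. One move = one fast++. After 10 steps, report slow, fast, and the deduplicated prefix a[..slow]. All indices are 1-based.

slow=6, fast=12, prefix=[1, 3, 5, 6, 9, 10]

slow=1 fast=2: a[fast]=3≠a[slow]=1 write a[2]=3, slow++,fast++
slow=2 fast=3: a[fast]=3=a[slow] dup, fast++
slow=2 fast=4: a[fast]=5≠a[slow]=3 write a[3]=5, slow++,fast++
slow=3 fast=5: a[fast]=6≠a[slow]=5 write a[4]=6, slow++,fast++
slow=4 fast=6: a[fast]=6=a[slow] dup, fast++
slow=4 fast=7: a[fast]=6=a[slow] dup, fast++
slow=4 fast=8: a[fast]=9≠a[slow]=6 write a[5]=9, slow++,fast++
slow=5 fast=9: a[fast]=9=a[slow] dup, fast++
slow=5 fast=10: a[fast]=9=a[slow] dup, fast++
slow=5 fast=11: a[fast]=10≠a[slow]=9 write a[6]=10, slow++,fast++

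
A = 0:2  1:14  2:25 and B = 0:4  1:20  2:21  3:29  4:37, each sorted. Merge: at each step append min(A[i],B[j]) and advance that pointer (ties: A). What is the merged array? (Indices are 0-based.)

[i=0,j=0] A[i]=2<=B[j]=4 take 2 → i++
[i=1,j=0] A[i]=14>B[j]=4 take 4 → j++
[i=1,j=1] A[i]=14<=B[j]=20 take 14 → i++
[i=2,j=1] A[i]=25>B[j]=20 take 20 → j++
[i=2,j=2] A[i]=25>B[j]=21 take 21 → j++
[i=2,j=3] A[i]=25<=B[j]=29 take 25 → i++
[i=3,j=3] A done, take B[j]=29 → j++
[i=3,j=4] A done, take B[j]=37 → j++

[2, 4, 14, 20, 21, 25, 29, 37]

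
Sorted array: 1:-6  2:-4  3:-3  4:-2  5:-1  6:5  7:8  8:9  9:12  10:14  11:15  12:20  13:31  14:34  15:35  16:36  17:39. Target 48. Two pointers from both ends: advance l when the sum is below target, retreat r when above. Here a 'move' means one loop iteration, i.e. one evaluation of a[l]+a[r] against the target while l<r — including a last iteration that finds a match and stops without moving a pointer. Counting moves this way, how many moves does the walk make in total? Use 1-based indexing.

8 moves

[1,17] -6+39=33 <48 → l++
[2,17] -4+39=35 <48 → l++
[3,17] -3+39=36 <48 → l++
[4,17] -2+39=37 <48 → l++
[5,17] -1+39=38 <48 → l++
[6,17] 5+39=44 <48 → l++
[7,17] 8+39=47 <48 → l++
[8,17] 9+39=48 → found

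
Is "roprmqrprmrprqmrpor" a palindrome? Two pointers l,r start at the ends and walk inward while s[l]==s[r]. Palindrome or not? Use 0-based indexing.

palindrome

l=0 r=18: 'r'=='r', l++,r--
l=1 r=17: 'o'=='o', l++,r--
l=2 r=16: 'p'=='p', l++,r--
l=3 r=15: 'r'=='r', l++,r--
l=4 r=14: 'm'=='m', l++,r--
l=5 r=13: 'q'=='q', l++,r--
l=6 r=12: 'r'=='r', l++,r--
l=7 r=11: 'p'=='p', l++,r--
l=8 r=10: 'r'=='r', l++,r--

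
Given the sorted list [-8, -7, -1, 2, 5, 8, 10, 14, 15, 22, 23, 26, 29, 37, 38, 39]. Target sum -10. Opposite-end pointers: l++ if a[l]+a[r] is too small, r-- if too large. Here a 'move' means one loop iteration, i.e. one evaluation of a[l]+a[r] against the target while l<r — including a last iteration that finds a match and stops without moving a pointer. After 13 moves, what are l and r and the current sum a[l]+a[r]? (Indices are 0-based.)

l=0, r=2, sum=-9

[0,15] -8+39=31 >-10 → r--
[0,14] -8+38=30 >-10 → r--
[0,13] -8+37=29 >-10 → r--
[0,12] -8+29=21 >-10 → r--
[0,11] -8+26=18 >-10 → r--
[0,10] -8+23=15 >-10 → r--
[0,9] -8+22=14 >-10 → r--
[0,8] -8+15=7 >-10 → r--
[0,7] -8+14=6 >-10 → r--
[0,6] -8+10=2 >-10 → r--
[0,5] -8+8=0 >-10 → r--
[0,4] -8+5=-3 >-10 → r--
[0,3] -8+2=-6 >-10 → r--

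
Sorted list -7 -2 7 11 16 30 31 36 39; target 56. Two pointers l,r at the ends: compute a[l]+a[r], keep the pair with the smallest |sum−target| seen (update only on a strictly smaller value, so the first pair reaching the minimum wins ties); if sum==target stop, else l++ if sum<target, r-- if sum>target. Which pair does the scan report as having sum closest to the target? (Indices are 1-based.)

l=1 r=9: -7+39=32 d=24 *, l++
l=2 r=9: -2+39=37 d=19 *, l++
l=3 r=9: 7+39=46 d=10 *, l++
l=4 r=9: 11+39=50 d=6 *, l++
l=5 r=9: 16+39=55 d=1 *, l++
l=6 r=9: 30+39=69 d=13, r--
l=6 r=8: 30+36=66 d=10, r--
l=6 r=7: 30+31=61 d=5, r--

pair (16, 39) with sum 55 (|Δ|=1)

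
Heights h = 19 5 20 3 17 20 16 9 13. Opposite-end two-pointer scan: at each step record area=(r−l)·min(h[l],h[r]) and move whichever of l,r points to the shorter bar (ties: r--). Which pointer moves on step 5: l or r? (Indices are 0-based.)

l

[0,8] min(19,13)*8=104 best=104 * → r--
[0,7] min(19,9)*7=63 best=104 → r--
[0,6] min(19,16)*6=96 best=104 → r--
[0,5] min(19,20)*5=95 best=104 → l++
[1,5] min(5,20)*4=20 best=104 → l++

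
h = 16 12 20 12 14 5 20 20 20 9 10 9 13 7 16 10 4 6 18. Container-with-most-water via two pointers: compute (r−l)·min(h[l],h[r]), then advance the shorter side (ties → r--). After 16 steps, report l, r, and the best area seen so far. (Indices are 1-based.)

l=1 r=19: min(16,18)*18=288 best=288 *, l++
l=2 r=19: min(12,18)*17=204 best=288, l++
l=3 r=19: min(20,18)*16=288 best=288, r--
l=3 r=18: min(20,6)*15=90 best=288, r--
l=3 r=17: min(20,4)*14=56 best=288, r--
l=3 r=16: min(20,10)*13=130 best=288, r--
l=3 r=15: min(20,16)*12=192 best=288, r--
l=3 r=14: min(20,7)*11=77 best=288, r--
l=3 r=13: min(20,13)*10=130 best=288, r--
l=3 r=12: min(20,9)*9=81 best=288, r--
l=3 r=11: min(20,10)*8=80 best=288, r--
l=3 r=10: min(20,9)*7=63 best=288, r--
l=3 r=9: min(20,20)*6=120 best=288, r--
l=3 r=8: min(20,20)*5=100 best=288, r--
l=3 r=7: min(20,20)*4=80 best=288, r--
l=3 r=6: min(20,5)*3=15 best=288, r--

l=3, r=5, best area=288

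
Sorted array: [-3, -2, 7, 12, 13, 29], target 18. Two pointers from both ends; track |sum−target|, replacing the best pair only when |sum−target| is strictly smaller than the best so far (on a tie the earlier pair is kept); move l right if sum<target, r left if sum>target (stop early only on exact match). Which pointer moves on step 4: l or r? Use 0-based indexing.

l=0 r=5: -3+29=26 d=8 *, r--
l=0 r=4: -3+13=10 d=8, l++
l=1 r=4: -2+13=11 d=7 *, l++
l=2 r=4: 7+13=20 d=2 *, r--

r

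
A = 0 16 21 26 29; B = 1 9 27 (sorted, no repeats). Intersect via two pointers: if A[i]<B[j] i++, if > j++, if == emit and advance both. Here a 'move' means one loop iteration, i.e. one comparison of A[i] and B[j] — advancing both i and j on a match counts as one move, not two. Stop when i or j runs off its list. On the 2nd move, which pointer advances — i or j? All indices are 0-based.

i=0 j=0: 0<1, i++
i=1 j=0: 16>1, j++

j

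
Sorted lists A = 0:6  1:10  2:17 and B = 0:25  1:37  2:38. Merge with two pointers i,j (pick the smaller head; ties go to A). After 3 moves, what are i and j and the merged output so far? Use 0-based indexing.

i=3, j=0, merged so far=[6, 10, 17]

i=0 j=0: A[i]=6<=B[j]=25 take 6, i++
i=1 j=0: A[i]=10<=B[j]=25 take 10, i++
i=2 j=0: A[i]=17<=B[j]=25 take 17, i++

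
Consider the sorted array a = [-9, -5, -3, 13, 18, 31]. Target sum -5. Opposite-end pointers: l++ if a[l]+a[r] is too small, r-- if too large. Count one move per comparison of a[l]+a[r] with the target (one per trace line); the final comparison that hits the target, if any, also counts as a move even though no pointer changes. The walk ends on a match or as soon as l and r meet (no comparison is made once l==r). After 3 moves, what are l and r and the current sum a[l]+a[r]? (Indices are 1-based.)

[1,6] -9+31=22 >-5 → r--
[1,5] -9+18=9 >-5 → r--
[1,4] -9+13=4 >-5 → r--

l=1, r=3, sum=-12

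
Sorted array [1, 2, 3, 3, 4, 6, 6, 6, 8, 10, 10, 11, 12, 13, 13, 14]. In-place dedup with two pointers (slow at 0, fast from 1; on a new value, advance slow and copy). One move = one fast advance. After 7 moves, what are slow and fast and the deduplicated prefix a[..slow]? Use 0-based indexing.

slow=4, fast=8, prefix=[1, 2, 3, 4, 6]

(s=0,f=1) a[fast]=2≠a[slow]=1 write a[1]=2 → slow++,fast++
(s=1,f=2) a[fast]=3≠a[slow]=2 write a[2]=3 → slow++,fast++
(s=2,f=3) a[fast]=3=a[slow] dup → fast++
(s=2,f=4) a[fast]=4≠a[slow]=3 write a[3]=4 → slow++,fast++
(s=3,f=5) a[fast]=6≠a[slow]=4 write a[4]=6 → slow++,fast++
(s=4,f=6) a[fast]=6=a[slow] dup → fast++
(s=4,f=7) a[fast]=6=a[slow] dup → fast++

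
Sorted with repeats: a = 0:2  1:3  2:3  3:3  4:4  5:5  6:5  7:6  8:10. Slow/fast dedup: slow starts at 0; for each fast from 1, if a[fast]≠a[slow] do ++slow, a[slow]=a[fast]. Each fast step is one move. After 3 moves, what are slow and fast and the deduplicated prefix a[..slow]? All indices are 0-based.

(s=0,f=1) a[fast]=3≠a[slow]=2 write a[1]=3 → slow++,fast++
(s=1,f=2) a[fast]=3=a[slow] dup → fast++
(s=1,f=3) a[fast]=3=a[slow] dup → fast++

slow=1, fast=4, prefix=[2, 3]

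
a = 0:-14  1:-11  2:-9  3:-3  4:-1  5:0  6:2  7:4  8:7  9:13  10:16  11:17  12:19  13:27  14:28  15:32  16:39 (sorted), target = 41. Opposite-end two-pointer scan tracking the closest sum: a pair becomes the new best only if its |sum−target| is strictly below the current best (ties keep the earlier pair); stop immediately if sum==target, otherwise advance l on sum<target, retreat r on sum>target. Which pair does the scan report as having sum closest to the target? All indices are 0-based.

pair (2, 39) with sum 41 (|Δ|=0)

l=0 r=16: -14+39=25 d=16 *, l++
l=1 r=16: -11+39=28 d=13 *, l++
l=2 r=16: -9+39=30 d=11 *, l++
l=3 r=16: -3+39=36 d=5 *, l++
l=4 r=16: -1+39=38 d=3 *, l++
l=5 r=16: 0+39=39 d=2 *, l++
l=6 r=16: 2+39=41 d=0 *, stop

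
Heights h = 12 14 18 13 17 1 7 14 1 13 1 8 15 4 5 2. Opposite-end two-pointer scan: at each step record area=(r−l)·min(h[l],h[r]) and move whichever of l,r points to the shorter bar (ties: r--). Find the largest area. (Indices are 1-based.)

max area = 154

[1,16] min(12,2)*15=30 best=30 * → r--
[1,15] min(12,5)*14=70 best=70 * → r--
[1,14] min(12,4)*13=52 best=70 → r--
[1,13] min(12,15)*12=144 best=144 * → l++
[2,13] min(14,15)*11=154 best=154 * → l++
[3,13] min(18,15)*10=150 best=154 → r--
[3,12] min(18,8)*9=72 best=154 → r--
[3,11] min(18,1)*8=8 best=154 → r--
[3,10] min(18,13)*7=91 best=154 → r--
[3,9] min(18,1)*6=6 best=154 → r--
[3,8] min(18,14)*5=70 best=154 → r--
[3,7] min(18,7)*4=28 best=154 → r--
[3,6] min(18,1)*3=3 best=154 → r--
[3,5] min(18,17)*2=34 best=154 → r--
[3,4] min(18,13)*1=13 best=154 → r--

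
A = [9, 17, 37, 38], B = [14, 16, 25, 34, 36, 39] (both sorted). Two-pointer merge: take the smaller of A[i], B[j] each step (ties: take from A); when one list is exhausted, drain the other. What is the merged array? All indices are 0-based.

[i=0,j=0] A[i]=9<=B[j]=14 take 9 → i++
[i=1,j=0] A[i]=17>B[j]=14 take 14 → j++
[i=1,j=1] A[i]=17>B[j]=16 take 16 → j++
[i=1,j=2] A[i]=17<=B[j]=25 take 17 → i++
[i=2,j=2] A[i]=37>B[j]=25 take 25 → j++
[i=2,j=3] A[i]=37>B[j]=34 take 34 → j++
[i=2,j=4] A[i]=37>B[j]=36 take 36 → j++
[i=2,j=5] A[i]=37<=B[j]=39 take 37 → i++
[i=3,j=5] A[i]=38<=B[j]=39 take 38 → i++
[i=4,j=5] A done, take B[j]=39 → j++

[9, 14, 16, 17, 25, 34, 36, 37, 38, 39]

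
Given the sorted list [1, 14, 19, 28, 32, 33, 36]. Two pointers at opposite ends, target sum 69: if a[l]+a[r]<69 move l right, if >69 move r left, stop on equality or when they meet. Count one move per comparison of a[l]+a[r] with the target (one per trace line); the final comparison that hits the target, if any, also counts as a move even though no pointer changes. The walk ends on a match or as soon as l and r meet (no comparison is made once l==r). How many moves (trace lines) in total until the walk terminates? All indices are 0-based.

6 moves

[0,6] 1+36=37 <69 → l++
[1,6] 14+36=50 <69 → l++
[2,6] 19+36=55 <69 → l++
[3,6] 28+36=64 <69 → l++
[4,6] 32+36=68 <69 → l++
[5,6] 33+36=69 → found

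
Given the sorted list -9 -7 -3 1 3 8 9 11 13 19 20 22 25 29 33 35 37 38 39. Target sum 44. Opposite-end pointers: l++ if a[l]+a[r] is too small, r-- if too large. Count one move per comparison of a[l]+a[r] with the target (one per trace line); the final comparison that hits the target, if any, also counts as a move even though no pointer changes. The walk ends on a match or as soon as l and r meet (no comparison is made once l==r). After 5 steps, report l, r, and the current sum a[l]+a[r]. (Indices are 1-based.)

[1,19] -9+39=30 <44 → l++
[2,19] -7+39=32 <44 → l++
[3,19] -3+39=36 <44 → l++
[4,19] 1+39=40 <44 → l++
[5,19] 3+39=42 <44 → l++

l=6, r=19, sum=47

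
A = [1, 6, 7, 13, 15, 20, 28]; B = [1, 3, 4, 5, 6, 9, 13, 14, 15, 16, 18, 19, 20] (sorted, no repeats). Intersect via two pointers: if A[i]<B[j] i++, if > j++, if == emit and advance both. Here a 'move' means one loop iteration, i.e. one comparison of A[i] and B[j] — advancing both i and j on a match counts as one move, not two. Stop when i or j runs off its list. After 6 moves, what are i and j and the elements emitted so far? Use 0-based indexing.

i=3, j=5, emitted=[1, 6]

[i=0,j=0] 1==1 emit → i++,j++
[i=1,j=1] 6>3 → j++
[i=1,j=2] 6>4 → j++
[i=1,j=3] 6>5 → j++
[i=1,j=4] 6==6 emit → i++,j++
[i=2,j=5] 7<9 → i++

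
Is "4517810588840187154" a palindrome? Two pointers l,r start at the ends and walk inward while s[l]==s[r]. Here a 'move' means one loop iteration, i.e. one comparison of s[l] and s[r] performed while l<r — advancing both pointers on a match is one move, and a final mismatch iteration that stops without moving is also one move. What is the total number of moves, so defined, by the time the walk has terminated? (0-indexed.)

8 moves

[0,18] '4'=='4' → l++,r--
[1,17] '5'=='5' → l++,r--
[2,16] '1'=='1' → l++,r--
[3,15] '7'=='7' → l++,r--
[4,14] '8'=='8' → l++,r--
[5,13] '1'=='1' → l++,r--
[6,12] '0'=='0' → l++,r--
[7,11] '5'!='4' → stop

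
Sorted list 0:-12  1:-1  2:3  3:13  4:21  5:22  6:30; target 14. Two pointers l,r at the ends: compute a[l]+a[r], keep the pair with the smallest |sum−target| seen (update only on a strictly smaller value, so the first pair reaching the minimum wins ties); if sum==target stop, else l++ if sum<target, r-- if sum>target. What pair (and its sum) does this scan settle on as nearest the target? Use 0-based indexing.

[0,6] -12+30=18 d=4 * → r--
[0,5] -12+22=10 d=4 → l++
[1,5] -1+22=21 d=7 → r--
[1,4] -1+21=20 d=6 → r--
[1,3] -1+13=12 d=2 * → l++
[2,3] 3+13=16 d=2 → r--

pair (-1, 13) with sum 12 (|Δ|=2)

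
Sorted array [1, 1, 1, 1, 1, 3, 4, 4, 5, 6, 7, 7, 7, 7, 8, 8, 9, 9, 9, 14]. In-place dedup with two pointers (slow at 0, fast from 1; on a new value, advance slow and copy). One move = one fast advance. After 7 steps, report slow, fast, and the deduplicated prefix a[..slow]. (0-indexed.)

slow=2, fast=8, prefix=[1, 3, 4]

(s=0,f=1) a[fast]=1=a[slow] dup → fast++
(s=0,f=2) a[fast]=1=a[slow] dup → fast++
(s=0,f=3) a[fast]=1=a[slow] dup → fast++
(s=0,f=4) a[fast]=1=a[slow] dup → fast++
(s=0,f=5) a[fast]=3≠a[slow]=1 write a[1]=3 → slow++,fast++
(s=1,f=6) a[fast]=4≠a[slow]=3 write a[2]=4 → slow++,fast++
(s=2,f=7) a[fast]=4=a[slow] dup → fast++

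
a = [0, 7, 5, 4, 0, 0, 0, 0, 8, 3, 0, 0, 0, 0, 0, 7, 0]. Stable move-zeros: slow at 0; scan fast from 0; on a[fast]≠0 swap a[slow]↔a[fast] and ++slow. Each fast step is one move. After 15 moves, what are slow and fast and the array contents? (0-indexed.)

slow=5, fast=15, a=[7, 5, 4, 8, 3, 0, 0, 0, 0, 0, 0, 0, 0, 0, 0, 7, 0]

slow=0 fast=0: a[fast]=0, fast++
slow=0 fast=1: a[fast]=7≠0 swap→a[0]=7, slow++,fast++
slow=1 fast=2: a[fast]=5≠0 swap→a[1]=5, slow++,fast++
slow=2 fast=3: a[fast]=4≠0 swap→a[2]=4, slow++,fast++
slow=3 fast=4: a[fast]=0, fast++
slow=3 fast=5: a[fast]=0, fast++
slow=3 fast=6: a[fast]=0, fast++
slow=3 fast=7: a[fast]=0, fast++
slow=3 fast=8: a[fast]=8≠0 swap→a[3]=8, slow++,fast++
slow=4 fast=9: a[fast]=3≠0 swap→a[4]=3, slow++,fast++
slow=5 fast=10: a[fast]=0, fast++
slow=5 fast=11: a[fast]=0, fast++
slow=5 fast=12: a[fast]=0, fast++
slow=5 fast=13: a[fast]=0, fast++
slow=5 fast=14: a[fast]=0, fast++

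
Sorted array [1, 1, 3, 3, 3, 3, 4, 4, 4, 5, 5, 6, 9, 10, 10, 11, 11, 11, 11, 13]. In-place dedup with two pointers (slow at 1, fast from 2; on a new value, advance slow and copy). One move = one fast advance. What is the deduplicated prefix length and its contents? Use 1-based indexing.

(s=1,f=2) a[fast]=1=a[slow] dup → fast++
(s=1,f=3) a[fast]=3≠a[slow]=1 write a[2]=3 → slow++,fast++
(s=2,f=4) a[fast]=3=a[slow] dup → fast++
(s=2,f=5) a[fast]=3=a[slow] dup → fast++
(s=2,f=6) a[fast]=3=a[slow] dup → fast++
(s=2,f=7) a[fast]=4≠a[slow]=3 write a[3]=4 → slow++,fast++
(s=3,f=8) a[fast]=4=a[slow] dup → fast++
(s=3,f=9) a[fast]=4=a[slow] dup → fast++
(s=3,f=10) a[fast]=5≠a[slow]=4 write a[4]=5 → slow++,fast++
(s=4,f=11) a[fast]=5=a[slow] dup → fast++
(s=4,f=12) a[fast]=6≠a[slow]=5 write a[5]=6 → slow++,fast++
(s=5,f=13) a[fast]=9≠a[slow]=6 write a[6]=9 → slow++,fast++
(s=6,f=14) a[fast]=10≠a[slow]=9 write a[7]=10 → slow++,fast++
(s=7,f=15) a[fast]=10=a[slow] dup → fast++
(s=7,f=16) a[fast]=11≠a[slow]=10 write a[8]=11 → slow++,fast++
(s=8,f=17) a[fast]=11=a[slow] dup → fast++
(s=8,f=18) a[fast]=11=a[slow] dup → fast++
(s=8,f=19) a[fast]=11=a[slow] dup → fast++
(s=8,f=20) a[fast]=13≠a[slow]=11 write a[9]=13 → slow++,fast++

length 9; prefix = [1, 3, 4, 5, 6, 9, 10, 11, 13]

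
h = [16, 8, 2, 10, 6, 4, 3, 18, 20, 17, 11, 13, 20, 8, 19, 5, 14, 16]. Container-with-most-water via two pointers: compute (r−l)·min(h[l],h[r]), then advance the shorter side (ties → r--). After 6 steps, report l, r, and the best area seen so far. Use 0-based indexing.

l=3, r=14, best area=272

[0,17] min(16,16)*17=272 best=272 * → r--
[0,16] min(16,14)*16=224 best=272 → r--
[0,15] min(16,5)*15=75 best=272 → r--
[0,14] min(16,19)*14=224 best=272 → l++
[1,14] min(8,19)*13=104 best=272 → l++
[2,14] min(2,19)*12=24 best=272 → l++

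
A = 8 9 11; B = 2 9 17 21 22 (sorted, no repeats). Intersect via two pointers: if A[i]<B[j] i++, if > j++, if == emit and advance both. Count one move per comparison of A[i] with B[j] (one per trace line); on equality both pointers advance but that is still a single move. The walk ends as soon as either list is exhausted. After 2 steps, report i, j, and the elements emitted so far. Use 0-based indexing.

i=1, j=1, emitted=[]

i=0 j=0: 8>2, j++
i=0 j=1: 8<9, i++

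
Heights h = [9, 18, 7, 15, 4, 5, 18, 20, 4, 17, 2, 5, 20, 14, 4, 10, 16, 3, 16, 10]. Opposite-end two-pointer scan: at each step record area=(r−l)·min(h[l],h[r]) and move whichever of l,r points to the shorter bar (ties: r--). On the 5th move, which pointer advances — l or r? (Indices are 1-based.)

l=1 r=20: min(9,10)*19=171 best=171 *, l++
l=2 r=20: min(18,10)*18=180 best=180 *, r--
l=2 r=19: min(18,16)*17=272 best=272 *, r--
l=2 r=18: min(18,3)*16=48 best=272, r--
l=2 r=17: min(18,16)*15=240 best=272, r--

r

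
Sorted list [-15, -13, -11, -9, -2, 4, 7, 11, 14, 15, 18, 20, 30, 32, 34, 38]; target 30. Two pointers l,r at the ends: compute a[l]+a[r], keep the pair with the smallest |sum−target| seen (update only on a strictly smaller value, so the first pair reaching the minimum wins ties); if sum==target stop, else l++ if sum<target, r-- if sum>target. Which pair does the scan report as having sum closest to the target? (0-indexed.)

[0,15] -15+38=23 d=7 * → l++
[1,15] -13+38=25 d=5 * → l++
[2,15] -11+38=27 d=3 * → l++
[3,15] -9+38=29 d=1 * → l++
[4,15] -2+38=36 d=6 → r--
[4,14] -2+34=32 d=2 → r--
[4,13] -2+32=30 d=0 * → stop

pair (-2, 32) with sum 30 (|Δ|=0)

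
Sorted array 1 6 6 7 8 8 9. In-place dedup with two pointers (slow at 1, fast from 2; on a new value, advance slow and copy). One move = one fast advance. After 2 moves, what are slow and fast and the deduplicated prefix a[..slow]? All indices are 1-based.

slow=1 fast=2: a[fast]=6≠a[slow]=1 write a[2]=6, slow++,fast++
slow=2 fast=3: a[fast]=6=a[slow] dup, fast++

slow=2, fast=4, prefix=[1, 6]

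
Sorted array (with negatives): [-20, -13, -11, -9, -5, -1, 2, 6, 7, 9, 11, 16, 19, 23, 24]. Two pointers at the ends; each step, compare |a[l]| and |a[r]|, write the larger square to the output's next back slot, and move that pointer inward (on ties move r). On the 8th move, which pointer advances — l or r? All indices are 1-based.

l=1 r=15: |-20|<=|24| out[15]=576, r--
l=1 r=14: |-20|<=|23| out[14]=529, r--
l=1 r=13: |-20|>|19| out[13]=400, l++
l=2 r=13: |-13|<=|19| out[12]=361, r--
l=2 r=12: |-13|<=|16| out[11]=256, r--
l=2 r=11: |-13|>|11| out[10]=169, l++
l=3 r=11: |-11|<=|11| out[9]=121, r--
l=3 r=10: |-11|>|9| out[8]=121, l++

l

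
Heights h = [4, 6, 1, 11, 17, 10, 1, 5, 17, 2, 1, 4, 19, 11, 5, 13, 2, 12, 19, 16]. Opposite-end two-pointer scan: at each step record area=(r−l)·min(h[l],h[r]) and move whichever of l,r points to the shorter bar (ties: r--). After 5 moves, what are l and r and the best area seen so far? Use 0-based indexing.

l=0 r=19: min(4,16)*19=76 best=76 *, l++
l=1 r=19: min(6,16)*18=108 best=108 *, l++
l=2 r=19: min(1,16)*17=17 best=108, l++
l=3 r=19: min(11,16)*16=176 best=176 *, l++
l=4 r=19: min(17,16)*15=240 best=240 *, r--

l=4, r=18, best area=240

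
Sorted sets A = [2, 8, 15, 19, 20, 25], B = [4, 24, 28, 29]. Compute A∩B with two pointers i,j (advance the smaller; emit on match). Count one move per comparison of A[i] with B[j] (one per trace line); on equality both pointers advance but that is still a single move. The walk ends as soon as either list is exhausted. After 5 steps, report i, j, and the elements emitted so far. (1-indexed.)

i=5, j=2, emitted=[]

i=1 j=1: 2<4, i++
i=2 j=1: 8>4, j++
i=2 j=2: 8<24, i++
i=3 j=2: 15<24, i++
i=4 j=2: 19<24, i++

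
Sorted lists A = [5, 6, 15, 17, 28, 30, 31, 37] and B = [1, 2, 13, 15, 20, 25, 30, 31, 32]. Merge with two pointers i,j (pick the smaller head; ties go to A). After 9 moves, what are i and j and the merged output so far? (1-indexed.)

i=5, j=6, merged so far=[1, 2, 5, 6, 13, 15, 15, 17, 20]

i=1 j=1: A[i]=5>B[j]=1 take 1, j++
i=1 j=2: A[i]=5>B[j]=2 take 2, j++
i=1 j=3: A[i]=5<=B[j]=13 take 5, i++
i=2 j=3: A[i]=6<=B[j]=13 take 6, i++
i=3 j=3: A[i]=15>B[j]=13 take 13, j++
i=3 j=4: A[i]=15<=B[j]=15 take 15, i++
i=4 j=4: A[i]=17>B[j]=15 take 15, j++
i=4 j=5: A[i]=17<=B[j]=20 take 17, i++
i=5 j=5: A[i]=28>B[j]=20 take 20, j++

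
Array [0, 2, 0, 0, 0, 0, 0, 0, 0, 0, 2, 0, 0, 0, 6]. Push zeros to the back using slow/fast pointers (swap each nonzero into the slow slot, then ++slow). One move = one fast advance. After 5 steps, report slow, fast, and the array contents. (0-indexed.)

(s=0,f=0) a[fast]=0 → fast++
(s=0,f=1) a[fast]=2≠0 swap→a[0]=2 → slow++,fast++
(s=1,f=2) a[fast]=0 → fast++
(s=1,f=3) a[fast]=0 → fast++
(s=1,f=4) a[fast]=0 → fast++

slow=1, fast=5, a=[2, 0, 0, 0, 0, 0, 0, 0, 0, 0, 2, 0, 0, 0, 6]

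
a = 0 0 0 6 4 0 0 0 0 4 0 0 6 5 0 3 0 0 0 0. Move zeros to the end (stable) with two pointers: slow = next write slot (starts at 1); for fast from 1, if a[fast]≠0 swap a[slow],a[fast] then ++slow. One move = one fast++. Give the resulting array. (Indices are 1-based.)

slow=1 fast=1: a[fast]=0, fast++
slow=1 fast=2: a[fast]=0, fast++
slow=1 fast=3: a[fast]=0, fast++
slow=1 fast=4: a[fast]=6≠0 swap→a[1]=6, slow++,fast++
slow=2 fast=5: a[fast]=4≠0 swap→a[2]=4, slow++,fast++
slow=3 fast=6: a[fast]=0, fast++
slow=3 fast=7: a[fast]=0, fast++
slow=3 fast=8: a[fast]=0, fast++
slow=3 fast=9: a[fast]=0, fast++
slow=3 fast=10: a[fast]=4≠0 swap→a[3]=4, slow++,fast++
slow=4 fast=11: a[fast]=0, fast++
slow=4 fast=12: a[fast]=0, fast++
slow=4 fast=13: a[fast]=6≠0 swap→a[4]=6, slow++,fast++
slow=5 fast=14: a[fast]=5≠0 swap→a[5]=5, slow++,fast++
slow=6 fast=15: a[fast]=0, fast++
slow=6 fast=16: a[fast]=3≠0 swap→a[6]=3, slow++,fast++
slow=7 fast=17: a[fast]=0, fast++
slow=7 fast=18: a[fast]=0, fast++
slow=7 fast=19: a[fast]=0, fast++
slow=7 fast=20: a[fast]=0, fast++

[6, 4, 4, 6, 5, 3, 0, 0, 0, 0, 0, 0, 0, 0, 0, 0, 0, 0, 0, 0]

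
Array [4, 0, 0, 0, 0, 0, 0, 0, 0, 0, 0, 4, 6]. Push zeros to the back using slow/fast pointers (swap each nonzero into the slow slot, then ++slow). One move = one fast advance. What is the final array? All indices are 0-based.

slow=0 fast=0: a[fast]=4≠0 swap→a[0]=4, slow++,fast++
slow=1 fast=1: a[fast]=0, fast++
slow=1 fast=2: a[fast]=0, fast++
slow=1 fast=3: a[fast]=0, fast++
slow=1 fast=4: a[fast]=0, fast++
slow=1 fast=5: a[fast]=0, fast++
slow=1 fast=6: a[fast]=0, fast++
slow=1 fast=7: a[fast]=0, fast++
slow=1 fast=8: a[fast]=0, fast++
slow=1 fast=9: a[fast]=0, fast++
slow=1 fast=10: a[fast]=0, fast++
slow=1 fast=11: a[fast]=4≠0 swap→a[1]=4, slow++,fast++
slow=2 fast=12: a[fast]=6≠0 swap→a[2]=6, slow++,fast++

[4, 4, 6, 0, 0, 0, 0, 0, 0, 0, 0, 0, 0]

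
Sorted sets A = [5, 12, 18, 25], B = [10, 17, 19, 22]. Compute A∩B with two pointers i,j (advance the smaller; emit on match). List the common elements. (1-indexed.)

i=1 j=1: 5<10, i++
i=2 j=1: 12>10, j++
i=2 j=2: 12<17, i++
i=3 j=2: 18>17, j++
i=3 j=3: 18<19, i++
i=4 j=3: 25>19, j++
i=4 j=4: 25>22, j++

intersection = []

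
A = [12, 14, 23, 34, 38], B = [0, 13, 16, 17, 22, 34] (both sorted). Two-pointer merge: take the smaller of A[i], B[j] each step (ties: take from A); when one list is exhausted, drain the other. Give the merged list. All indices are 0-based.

[0, 12, 13, 14, 16, 17, 22, 23, 34, 34, 38]

i=0 j=0: A[i]=12>B[j]=0 take 0, j++
i=0 j=1: A[i]=12<=B[j]=13 take 12, i++
i=1 j=1: A[i]=14>B[j]=13 take 13, j++
i=1 j=2: A[i]=14<=B[j]=16 take 14, i++
i=2 j=2: A[i]=23>B[j]=16 take 16, j++
i=2 j=3: A[i]=23>B[j]=17 take 17, j++
i=2 j=4: A[i]=23>B[j]=22 take 22, j++
i=2 j=5: A[i]=23<=B[j]=34 take 23, i++
i=3 j=5: A[i]=34<=B[j]=34 take 34, i++
i=4 j=5: A[i]=38>B[j]=34 take 34, j++
i=4 j=6: B done, take A[i]=38, i++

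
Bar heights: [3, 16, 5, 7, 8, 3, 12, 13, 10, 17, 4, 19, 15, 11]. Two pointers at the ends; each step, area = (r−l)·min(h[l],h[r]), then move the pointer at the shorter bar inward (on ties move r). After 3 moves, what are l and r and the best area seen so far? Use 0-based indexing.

l=0 r=13: min(3,11)*13=39 best=39 *, l++
l=1 r=13: min(16,11)*12=132 best=132 *, r--
l=1 r=12: min(16,15)*11=165 best=165 *, r--

l=1, r=11, best area=165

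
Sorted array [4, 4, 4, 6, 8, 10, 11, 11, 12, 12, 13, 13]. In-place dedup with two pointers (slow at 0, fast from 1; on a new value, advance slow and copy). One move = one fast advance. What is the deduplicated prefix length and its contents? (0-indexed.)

(s=0,f=1) a[fast]=4=a[slow] dup → fast++
(s=0,f=2) a[fast]=4=a[slow] dup → fast++
(s=0,f=3) a[fast]=6≠a[slow]=4 write a[1]=6 → slow++,fast++
(s=1,f=4) a[fast]=8≠a[slow]=6 write a[2]=8 → slow++,fast++
(s=2,f=5) a[fast]=10≠a[slow]=8 write a[3]=10 → slow++,fast++
(s=3,f=6) a[fast]=11≠a[slow]=10 write a[4]=11 → slow++,fast++
(s=4,f=7) a[fast]=11=a[slow] dup → fast++
(s=4,f=8) a[fast]=12≠a[slow]=11 write a[5]=12 → slow++,fast++
(s=5,f=9) a[fast]=12=a[slow] dup → fast++
(s=5,f=10) a[fast]=13≠a[slow]=12 write a[6]=13 → slow++,fast++
(s=6,f=11) a[fast]=13=a[slow] dup → fast++

length 7; prefix = [4, 6, 8, 10, 11, 12, 13]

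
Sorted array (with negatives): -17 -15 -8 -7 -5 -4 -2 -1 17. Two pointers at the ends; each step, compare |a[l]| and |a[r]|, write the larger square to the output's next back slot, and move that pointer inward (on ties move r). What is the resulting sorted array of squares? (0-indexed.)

l=0 r=8: |-17|<=|17| out[8]=289, r--
l=0 r=7: |-17|>|-1| out[7]=289, l++
l=1 r=7: |-15|>|-1| out[6]=225, l++
l=2 r=7: |-8|>|-1| out[5]=64, l++
l=3 r=7: |-7|>|-1| out[4]=49, l++
l=4 r=7: |-5|>|-1| out[3]=25, l++
l=5 r=7: |-4|>|-1| out[2]=16, l++
l=6 r=7: |-2|>|-1| out[1]=4, l++
l=7 r=7: |-1|<=|-1| out[0]=1, r--

[1, 4, 16, 25, 49, 64, 225, 289, 289]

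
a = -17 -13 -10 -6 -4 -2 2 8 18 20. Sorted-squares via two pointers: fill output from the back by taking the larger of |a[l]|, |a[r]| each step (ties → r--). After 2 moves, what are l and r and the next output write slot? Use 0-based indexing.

l=0, r=7, next write slot=7

l=0 r=9: |-17|<=|20| out[9]=400, r--
l=0 r=8: |-17|<=|18| out[8]=324, r--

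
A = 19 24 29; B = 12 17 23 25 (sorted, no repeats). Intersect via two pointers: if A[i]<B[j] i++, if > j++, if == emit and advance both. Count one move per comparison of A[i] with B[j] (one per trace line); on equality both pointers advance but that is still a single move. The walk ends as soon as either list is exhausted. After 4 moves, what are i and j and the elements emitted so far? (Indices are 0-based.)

i=1, j=3, emitted=[]

[i=0,j=0] 19>12 → j++
[i=0,j=1] 19>17 → j++
[i=0,j=2] 19<23 → i++
[i=1,j=2] 24>23 → j++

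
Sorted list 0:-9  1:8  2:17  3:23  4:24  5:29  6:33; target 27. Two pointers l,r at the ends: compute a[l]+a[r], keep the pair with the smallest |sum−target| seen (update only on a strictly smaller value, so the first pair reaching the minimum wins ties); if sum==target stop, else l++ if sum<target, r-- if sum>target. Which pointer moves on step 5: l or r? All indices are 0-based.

r

[0,6] -9+33=24 d=3 * → l++
[1,6] 8+33=41 d=14 → r--
[1,5] 8+29=37 d=10 → r--
[1,4] 8+24=32 d=5 → r--
[1,3] 8+23=31 d=4 → r--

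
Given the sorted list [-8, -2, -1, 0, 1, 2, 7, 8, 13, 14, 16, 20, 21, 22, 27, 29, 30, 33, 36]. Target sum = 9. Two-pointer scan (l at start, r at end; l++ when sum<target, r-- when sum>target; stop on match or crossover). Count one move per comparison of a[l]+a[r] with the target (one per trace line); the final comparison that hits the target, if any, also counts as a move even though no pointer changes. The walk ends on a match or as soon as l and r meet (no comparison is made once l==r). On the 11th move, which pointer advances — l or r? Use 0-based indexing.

l=0 r=18: -8+36=28 >9, r--
l=0 r=17: -8+33=25 >9, r--
l=0 r=16: -8+30=22 >9, r--
l=0 r=15: -8+29=21 >9, r--
l=0 r=14: -8+27=19 >9, r--
l=0 r=13: -8+22=14 >9, r--
l=0 r=12: -8+21=13 >9, r--
l=0 r=11: -8+20=12 >9, r--
l=0 r=10: -8+16=8 <9, l++
l=1 r=10: -2+16=14 >9, r--
l=1 r=9: -2+14=12 >9, r--

r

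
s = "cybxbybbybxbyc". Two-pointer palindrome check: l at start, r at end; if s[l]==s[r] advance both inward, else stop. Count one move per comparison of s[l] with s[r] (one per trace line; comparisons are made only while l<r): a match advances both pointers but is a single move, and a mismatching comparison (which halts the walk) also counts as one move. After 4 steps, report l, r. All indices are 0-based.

l=4, r=9

[0,13] 'c'=='c' → l++,r--
[1,12] 'y'=='y' → l++,r--
[2,11] 'b'=='b' → l++,r--
[3,10] 'x'=='x' → l++,r--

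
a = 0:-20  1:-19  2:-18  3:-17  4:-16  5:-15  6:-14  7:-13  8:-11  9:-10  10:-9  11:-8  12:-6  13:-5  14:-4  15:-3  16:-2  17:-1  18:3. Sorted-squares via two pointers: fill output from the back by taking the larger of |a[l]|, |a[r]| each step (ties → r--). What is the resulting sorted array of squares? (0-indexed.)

[1, 4, 9, 9, 16, 25, 36, 64, 81, 100, 121, 169, 196, 225, 256, 289, 324, 361, 400]

l=0 r=18: |-20|>|3| out[18]=400, l++
l=1 r=18: |-19|>|3| out[17]=361, l++
l=2 r=18: |-18|>|3| out[16]=324, l++
l=3 r=18: |-17|>|3| out[15]=289, l++
l=4 r=18: |-16|>|3| out[14]=256, l++
l=5 r=18: |-15|>|3| out[13]=225, l++
l=6 r=18: |-14|>|3| out[12]=196, l++
l=7 r=18: |-13|>|3| out[11]=169, l++
l=8 r=18: |-11|>|3| out[10]=121, l++
l=9 r=18: |-10|>|3| out[9]=100, l++
l=10 r=18: |-9|>|3| out[8]=81, l++
l=11 r=18: |-8|>|3| out[7]=64, l++
l=12 r=18: |-6|>|3| out[6]=36, l++
l=13 r=18: |-5|>|3| out[5]=25, l++
l=14 r=18: |-4|>|3| out[4]=16, l++
l=15 r=18: |-3|<=|3| out[3]=9, r--
l=15 r=17: |-3|>|-1| out[2]=9, l++
l=16 r=17: |-2|>|-1| out[1]=4, l++
l=17 r=17: |-1|<=|-1| out[0]=1, r--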